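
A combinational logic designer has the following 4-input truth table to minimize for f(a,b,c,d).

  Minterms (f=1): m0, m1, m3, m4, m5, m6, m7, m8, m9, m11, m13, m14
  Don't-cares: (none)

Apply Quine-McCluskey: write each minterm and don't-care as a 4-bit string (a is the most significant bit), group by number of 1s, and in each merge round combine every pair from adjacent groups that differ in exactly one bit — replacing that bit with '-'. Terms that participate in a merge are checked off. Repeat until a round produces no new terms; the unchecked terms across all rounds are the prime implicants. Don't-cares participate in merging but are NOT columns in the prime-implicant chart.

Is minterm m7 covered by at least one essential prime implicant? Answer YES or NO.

NO

[col 0] 0000*, 0001*, 0011*, 0100*, 0101*, 0110*, 0111*, 1000*, 1001*, 1011*, 1101*, 1110*
[col 1] -000*, -001*, -011*, -101*, -110, 0-00*, 0-01*, 0-11*, 00-1*, 000-*, 01-0*, 01-1*, 010-*, 011-*, 1-01*, 10-1*, 100-*
[col 2] --01, -0-1, -00-, 0--1, 0-0-, 01--
Prime implicants: --01, -0-1, -00-, -110, 0--1, 0-0-, 01--
PI chart (minterm → PIs covering it):
  0 | -00-,0-0-
  1 | --01,-0-1,-00-,0--1,0-0-
  3 | -0-1,0--1
  4 | 0-0-,01--
  5 | --01,0--1,0-0-,01--
  6 | -110,01--
  7 | 0--1,01--
  8 | -00-  (sole → essential)
  9 | --01,-0-1,-00-
  11 | -0-1  (sole → essential)
  13 | --01  (sole → essential)
  14 | -110  (sole → essential)
Essential prime implicants: --01, -0-1, -00-, -110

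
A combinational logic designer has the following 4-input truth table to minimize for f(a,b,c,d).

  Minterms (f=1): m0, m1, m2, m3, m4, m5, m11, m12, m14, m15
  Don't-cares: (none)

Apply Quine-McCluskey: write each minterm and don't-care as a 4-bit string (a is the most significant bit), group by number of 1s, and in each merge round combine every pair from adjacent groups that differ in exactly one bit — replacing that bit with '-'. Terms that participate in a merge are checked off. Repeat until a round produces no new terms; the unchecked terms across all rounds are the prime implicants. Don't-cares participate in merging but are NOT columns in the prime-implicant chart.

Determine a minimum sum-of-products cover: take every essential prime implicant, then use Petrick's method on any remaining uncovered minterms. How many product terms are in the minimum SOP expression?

[col 0] 0000*, 0001*, 0010*, 0011*, 0100*, 0101*, 1011*, 1100*, 1110*, 1111*
[col 1] -011, -100, 0-00*, 0-01*, 00-0*, 00-1*, 000-*, 001-*, 010-*, 1-11, 11-0, 111-
[col 2] 0-0-, 00--
Prime implicants: -011, -100, 0-0-, 00--, 1-11, 11-0, 111-
PI chart (minterm → PIs covering it):
  0 | 0-0-,00--
  1 | 0-0-,00--
  2 | 00--  (sole → essential)
  3 | -011,00--
  4 | -100,0-0-
  5 | 0-0-  (sole → essential)
  11 | -011,1-11
  12 | -100,11-0
  14 | 11-0,111-
  15 | 1-11,111-
Essential prime implicants: 0-0-, 00--
Petrick residual → 1-11, 11-0
Minimum SOP uses 4 PIs: a'c' + a'b' + acd + abd'

4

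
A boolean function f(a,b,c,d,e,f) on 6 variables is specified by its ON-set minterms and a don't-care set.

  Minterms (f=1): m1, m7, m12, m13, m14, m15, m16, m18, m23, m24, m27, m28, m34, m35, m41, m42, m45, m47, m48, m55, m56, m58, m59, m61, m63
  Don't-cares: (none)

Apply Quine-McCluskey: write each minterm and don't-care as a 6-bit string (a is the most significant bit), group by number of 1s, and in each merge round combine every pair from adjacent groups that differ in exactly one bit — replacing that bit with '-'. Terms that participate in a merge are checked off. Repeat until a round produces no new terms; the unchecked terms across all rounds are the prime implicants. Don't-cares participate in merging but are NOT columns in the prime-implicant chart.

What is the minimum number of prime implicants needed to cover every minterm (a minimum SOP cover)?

12

Round 0: 000001 000111✓ 001100✓ 001101✓ 001110✓ 001111✓ 010000✓ 010010✓ 010111✓ 011000✓ 011011✓ 011100✓ 100010✓ 100011✓ 101001✓ 101010✓ 101101✓ 101111✓ 110000✓ 110111✓ 111000✓ 111010✓ 111011✓ 111101✓ 111111✓
Round 1: -01101✓ -01111✓ -10000✓ -10111 -11000✓ -11011 0-0111 0-1100 00-111 0011-0✓ 0011-1✓ 00110-✓ 00111-✓ 01-000✓ 0100-0 011-00 1-1010 1-1101✓ 1-1111✓ 10-010 10001- 101-01 1011-1✓ 11-000✓ 11-111 111-11 1110-0 11101- 1111-1✓
Round 2: -011-1 -1-000 0011-- 1-11-1
PIs = {-011-1, -1-000, -10111, -11011, 0-0111, 0-1100, 00-111, 000001, 0011--, 0100-0, 011-00, 1-1010, 1-11-1, 10-010, 10001-, 101-01, 11-111, 111-11, 1110-0, 11101-}
Coverage chart:
  m1: 000001 ←essential
  m7: 0-0111,00-111
  m12: 0-1100,0011--
  m13: -011-1,0011--
  m14: 0011-- ←essential
  m15: -011-1,00-111,0011--
  m16: -1-000,0100-0
  m18: 0100-0 ←essential
  m23: -10111,0-0111
  m24: -1-000,011-00
  m27: -11011 ←essential
  m28: 0-1100,011-00
  m34: 10-010,10001-
  m35: 10001- ←essential
  m41: 101-01 ←essential
  m42: 1-1010,10-010
  m45: -011-1,1-11-1,101-01
  m47: -011-1,1-11-1
  m48: -1-000 ←essential
  m55: -10111,11-111
  m56: -1-000,1110-0
  m58: 1-1010,1110-0,11101-
  m59: -11011,111-11,11101-
  m61: 1-11-1 ←essential
  m63: 1-11-1,11-111,111-11
Essential: -1-000, -11011, 000001, 0011--, 0100-0, 1-11-1, 10001-, 101-01
Petrick residual → -10111, 0-0111, 0-1100, 1-1010
Min cover (12 terms): bd'e'f' + bc'def + bcd'ef + a'c'def + a'cde'f' + a'b'c'd'e'f + a'b'cd + a'bc'd'f' + acd'ef' + acdf + ab'c'd'e + ab'ce'f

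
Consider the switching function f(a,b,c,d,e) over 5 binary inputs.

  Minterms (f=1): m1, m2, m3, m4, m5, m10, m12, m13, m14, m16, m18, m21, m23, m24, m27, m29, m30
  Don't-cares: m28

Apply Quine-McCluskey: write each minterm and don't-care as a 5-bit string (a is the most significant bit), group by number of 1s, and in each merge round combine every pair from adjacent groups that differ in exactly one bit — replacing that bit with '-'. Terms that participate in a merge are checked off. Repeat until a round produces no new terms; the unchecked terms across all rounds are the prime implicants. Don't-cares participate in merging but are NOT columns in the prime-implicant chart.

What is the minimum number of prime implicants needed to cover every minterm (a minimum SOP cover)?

[col 0] 00001*, 00010*, 00011*, 00100*, 00101*, 01010*, 01100*, 01101*, 01110*, 10000*, 10010*, 10101*, 10111*, 11000*, 11011, 11100*, 11101*, 11110*
[col 1] -0010, -0101*, -1100*, -1101*, -1110*, 0-010, 0-100*, 0-101*, 00-01, 000-1, 0001-, 0010-*, 01-10, 011-0*, 0110-*, 1-000, 1-101*, 100-0, 101-1, 11-00, 111-0*, 1110-*
[col 2] --101, -11-0, -110-, 0-10-
Prime implicants: --101, -0010, -11-0, -110-, 0-010, 0-10-, 00-01, 000-1, 0001-, 01-10, 1-000, 100-0, 101-1, 11-00, 11011
PI chart (minterm → PIs covering it):
  1 | 00-01,000-1
  2 | -0010,0-010,0001-
  3 | 000-1,0001-
  4 | 0-10-  (sole → essential)
  5 | --101,0-10-,00-01
  10 | 0-010,01-10
  12 | -11-0,-110-,0-10-
  13 | --101,-110-,0-10-
  14 | -11-0,01-10
  16 | 1-000,100-0
  18 | -0010,100-0
  21 | --101,101-1
  23 | 101-1  (sole → essential)
  24 | 1-000,11-00
  27 | 11011  (sole → essential)
  29 | --101,-110-
  30 | -11-0  (sole → essential)
Essential prime implicants: -11-0, 0-10-, 101-1, 11011
Petrick residual → --101, -0010, 0-010, 000-1, 1-000
Minimum SOP uses 9 PIs: cd'e + b'c'de' + bce' + a'c'de' + a'cd' + a'b'c'e + ac'd'e' + ab'ce + abc'de

9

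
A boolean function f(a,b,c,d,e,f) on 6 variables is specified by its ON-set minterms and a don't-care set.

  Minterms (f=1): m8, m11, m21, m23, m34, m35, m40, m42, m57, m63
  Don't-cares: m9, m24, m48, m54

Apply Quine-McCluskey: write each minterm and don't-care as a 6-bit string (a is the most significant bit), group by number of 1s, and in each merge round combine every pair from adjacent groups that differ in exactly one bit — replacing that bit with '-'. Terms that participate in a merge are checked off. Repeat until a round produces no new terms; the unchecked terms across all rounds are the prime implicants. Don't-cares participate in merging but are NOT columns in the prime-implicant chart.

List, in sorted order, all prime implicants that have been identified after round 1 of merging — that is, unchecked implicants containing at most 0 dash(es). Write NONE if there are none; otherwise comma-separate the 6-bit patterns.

size-2^0 implicants → 001000(✓)  001001(✓)  001011(✓)  010101(✓)  010111(✓)  011000(✓)  100010(✓)  100011(✓)  101000(✓)  101010(✓)  110000  110110  111001  111111
size-2^1 implicants → -01000  0-1000  0010-1  00100-  0101-1  10-010  10001-  1010-0
Unchecked terms (primes): -01000, 0-1000, 0010-1, 00100-, 0101-1, 10-010, 10001-, 1010-0, 110000, 110110, 111001, 111111

110000, 110110, 111001, 111111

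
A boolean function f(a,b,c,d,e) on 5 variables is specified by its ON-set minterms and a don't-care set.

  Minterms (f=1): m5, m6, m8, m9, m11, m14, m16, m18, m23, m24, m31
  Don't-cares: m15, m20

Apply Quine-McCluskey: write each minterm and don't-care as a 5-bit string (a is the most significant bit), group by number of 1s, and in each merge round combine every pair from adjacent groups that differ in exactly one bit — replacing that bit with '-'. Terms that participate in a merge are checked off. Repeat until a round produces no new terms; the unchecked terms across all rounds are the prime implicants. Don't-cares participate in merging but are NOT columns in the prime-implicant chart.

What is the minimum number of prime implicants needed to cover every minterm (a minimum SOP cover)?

6

[col 0] 00101, 00110*, 01000*, 01001*, 01011*, 01110*, 01111*, 10000*, 10010*, 10100*, 10111*, 11000*, 11111*
[col 1] -1000, -1111, 0-110, 01-11, 010-1, 0100-, 0111-, 1-000, 1-111, 10-00, 100-0
Prime implicants: -1000, -1111, 0-110, 00101, 01-11, 010-1, 0100-, 0111-, 1-000, 1-111, 10-00, 100-0
PI chart (minterm → PIs covering it):
  5 | 00101  (sole → essential)
  6 | 0-110  (sole → essential)
  8 | -1000,0100-
  9 | 010-1,0100-
  11 | 01-11,010-1
  14 | 0-110,0111-
  16 | 1-000,10-00,100-0
  18 | 100-0  (sole → essential)
  23 | 1-111  (sole → essential)
  24 | -1000,1-000
  31 | -1111,1-111
Essential prime implicants: 0-110, 00101, 1-111, 100-0
Petrick residual → -1000, 010-1
Minimum SOP uses 6 PIs: bc'd'e' + a'cde' + a'b'cd'e + a'bc'e + acde + ab'c'e'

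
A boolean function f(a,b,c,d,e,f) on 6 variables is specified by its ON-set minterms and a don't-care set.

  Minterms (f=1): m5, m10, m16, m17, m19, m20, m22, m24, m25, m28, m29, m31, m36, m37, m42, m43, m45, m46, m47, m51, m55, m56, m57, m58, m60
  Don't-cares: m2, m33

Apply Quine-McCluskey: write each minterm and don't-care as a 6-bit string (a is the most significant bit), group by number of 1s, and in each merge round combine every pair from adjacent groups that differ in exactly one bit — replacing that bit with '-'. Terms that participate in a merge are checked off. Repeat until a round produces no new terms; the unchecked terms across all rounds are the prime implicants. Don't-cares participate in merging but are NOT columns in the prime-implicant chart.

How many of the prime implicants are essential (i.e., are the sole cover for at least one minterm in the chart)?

[col 0] 000010*, 000101*, 001010*, 010000*, 010001*, 010011*, 010100*, 010110*, 011000*, 011001*, 011100*, 011101*, 011111*, 100001*, 100100*, 100101*, 101010*, 101011*, 101101*, 101110*, 101111*, 110011*, 110111*, 111000*, 111001*, 111010*, 111100*
[col 1] -00101, -01010, -10011, -11000*, -11001*, -11100*, 00-010, 01-000*, 01-001*, 01-100*, 010-00*, 0100-1, 01000-*, 0101-0, 011-00*, 011-01*, 01100-*, 0111-1, 01110-*, 1-1010, 10-101, 100-01, 10010-, 101-10*, 101-11*, 10101-*, 1011-1, 10111-*, 110-11, 111-00*, 1110-0, 11100-*
[col 2] -11-00, -1100-, 01--00, 01-00-, 011-0-, 101-1-
Prime implicants: -00101, -01010, -10011, -11-00, -1100-, 00-010, 01--00, 01-00-, 0100-1, 0101-0, 011-0-, 0111-1, 1-1010, 10-101, 100-01, 10010-, 101-1-, 1011-1, 110-11, 1110-0
PI chart (minterm → PIs covering it):
  5 | -00101  (sole → essential)
  10 | -01010,00-010
  16 | 01--00,01-00-
  17 | 01-00-,0100-1
  19 | -10011,0100-1
  20 | 01--00,0101-0
  22 | 0101-0  (sole → essential)
  24 | -11-00,-1100-,01--00,01-00-,011-0-
  25 | -1100-,01-00-,011-0-
  28 | -11-00,01--00,011-0-
  29 | 011-0-,0111-1
  31 | 0111-1  (sole → essential)
  36 | 10010-  (sole → essential)
  37 | -00101,10-101,100-01,10010-
  42 | -01010,1-1010,101-1-
  43 | 101-1-  (sole → essential)
  45 | 10-101,1011-1
  46 | 101-1-  (sole → essential)
  47 | 101-1-,1011-1
  51 | -10011,110-11
  55 | 110-11  (sole → essential)
  56 | -11-00,-1100-,1110-0
  57 | -1100-  (sole → essential)
  58 | 1-1010,1110-0
  60 | -11-00  (sole → essential)
Essential prime implicants: -00101, -11-00, -1100-, 0101-0, 0111-1, 10010-, 101-1-, 110-11

8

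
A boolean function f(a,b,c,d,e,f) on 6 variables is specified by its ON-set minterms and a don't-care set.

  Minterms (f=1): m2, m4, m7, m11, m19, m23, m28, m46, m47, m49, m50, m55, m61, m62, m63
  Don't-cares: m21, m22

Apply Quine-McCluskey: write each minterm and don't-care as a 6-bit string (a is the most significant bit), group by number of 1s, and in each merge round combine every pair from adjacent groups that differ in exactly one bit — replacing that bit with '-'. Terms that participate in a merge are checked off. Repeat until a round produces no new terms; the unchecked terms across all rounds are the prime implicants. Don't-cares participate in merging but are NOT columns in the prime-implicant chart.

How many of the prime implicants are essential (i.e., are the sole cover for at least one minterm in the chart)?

Round 0: 000010 000100 000111✓ 001011 010011✓ 010101✓ 010110✓ 010111✓ 011100 101110✓ 101111✓ 110001 110010 110111✓ 111101✓ 111110✓ 111111✓
Round 1: -10111 0-0111 010-11 0101-1 01011- 1-1110✓ 1-1111✓ 10111-✓ 11-111 1111-1 11111-✓
Round 2: 1-111-
PIs = {-10111, 0-0111, 000010, 000100, 001011, 010-11, 0101-1, 01011-, 011100, 1-111-, 11-111, 110001, 110010, 1111-1}
Coverage chart:
  m2: 000010 ←essential
  m4: 000100 ←essential
  m7: 0-0111 ←essential
  m11: 001011 ←essential
  m19: 010-11 ←essential
  m23: -10111,0-0111,010-11,0101-1,01011-
  m28: 011100 ←essential
  m46: 1-111- ←essential
  m47: 1-111- ←essential
  m49: 110001 ←essential
  m50: 110010 ←essential
  m55: -10111,11-111
  m61: 1111-1 ←essential
  m62: 1-111- ←essential
  m63: 1-111-,11-111,1111-1
Essential: 0-0111, 000010, 000100, 001011, 010-11, 011100, 1-111-, 110001, 110010, 1111-1

10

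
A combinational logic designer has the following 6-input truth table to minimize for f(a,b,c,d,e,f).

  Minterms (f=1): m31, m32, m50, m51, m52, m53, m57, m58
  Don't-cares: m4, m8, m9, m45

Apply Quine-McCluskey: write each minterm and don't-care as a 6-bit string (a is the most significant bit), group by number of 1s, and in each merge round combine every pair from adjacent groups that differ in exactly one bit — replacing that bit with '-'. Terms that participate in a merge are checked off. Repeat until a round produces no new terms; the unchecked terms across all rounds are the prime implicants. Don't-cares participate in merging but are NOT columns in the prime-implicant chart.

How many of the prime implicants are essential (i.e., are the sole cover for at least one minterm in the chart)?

6

[col 0] 000100, 001000*, 001001*, 011111, 100000, 101101, 110010*, 110011*, 110100*, 110101*, 111001, 111010*
[col 1] 00100-, 11-010, 11001-, 11010-
Prime implicants: 000100, 00100-, 011111, 100000, 101101, 11-010, 11001-, 11010-, 111001
PI chart (minterm → PIs covering it):
  31 | 011111  (sole → essential)
  32 | 100000  (sole → essential)
  50 | 11-010,11001-
  51 | 11001-  (sole → essential)
  52 | 11010-  (sole → essential)
  53 | 11010-  (sole → essential)
  57 | 111001  (sole → essential)
  58 | 11-010  (sole → essential)
Essential prime implicants: 011111, 100000, 11-010, 11001-, 11010-, 111001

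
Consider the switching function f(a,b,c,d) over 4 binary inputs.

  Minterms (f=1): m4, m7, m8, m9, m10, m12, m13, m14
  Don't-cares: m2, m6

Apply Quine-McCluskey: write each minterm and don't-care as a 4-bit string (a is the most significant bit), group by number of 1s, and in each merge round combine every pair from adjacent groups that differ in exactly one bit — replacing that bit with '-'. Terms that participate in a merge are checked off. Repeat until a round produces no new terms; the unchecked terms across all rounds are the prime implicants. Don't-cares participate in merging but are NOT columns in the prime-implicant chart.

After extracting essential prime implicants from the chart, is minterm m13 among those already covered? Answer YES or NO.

YES

[col 0] 0010*, 0100*, 0110*, 0111*, 1000*, 1001*, 1010*, 1100*, 1101*, 1110*
[col 1] -010*, -100*, -110*, 0-10*, 01-0*, 011-, 1-00*, 1-01*, 1-10*, 10-0*, 100-*, 11-0*, 110-*
[col 2] --10, -1-0, 1--0, 1-0-
Prime implicants: --10, -1-0, 011-, 1--0, 1-0-
PI chart (minterm → PIs covering it):
  4 | -1-0  (sole → essential)
  7 | 011-  (sole → essential)
  8 | 1--0,1-0-
  9 | 1-0-  (sole → essential)
  10 | --10,1--0
  12 | -1-0,1--0,1-0-
  13 | 1-0-  (sole → essential)
  14 | --10,-1-0,1--0
Essential prime implicants: -1-0, 011-, 1-0-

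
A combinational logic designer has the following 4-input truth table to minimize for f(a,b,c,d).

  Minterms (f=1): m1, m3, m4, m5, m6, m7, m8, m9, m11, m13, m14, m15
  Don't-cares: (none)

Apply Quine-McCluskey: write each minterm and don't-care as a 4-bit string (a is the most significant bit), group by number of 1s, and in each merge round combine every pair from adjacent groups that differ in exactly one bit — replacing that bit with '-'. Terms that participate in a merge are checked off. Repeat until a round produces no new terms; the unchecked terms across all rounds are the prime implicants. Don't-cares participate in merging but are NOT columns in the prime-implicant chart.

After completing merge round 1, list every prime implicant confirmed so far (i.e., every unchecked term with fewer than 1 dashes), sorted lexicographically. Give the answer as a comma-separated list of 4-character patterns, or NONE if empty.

NONE

size-2^0 implicants → 0001(✓)  0011(✓)  0100(✓)  0101(✓)  0110(✓)  0111(✓)  1000(✓)  1001(✓)  1011(✓)  1101(✓)  1110(✓)  1111(✓)
size-2^1 implicants → -001(✓)  -011(✓)  -101(✓)  -110(✓)  -111(✓)  0-01(✓)  0-11(✓)  00-1(✓)  01-0(✓)  01-1(✓)  010-(✓)  011-(✓)  1-01(✓)  1-11(✓)  10-1(✓)  100-  11-1(✓)  111-(✓)
size-2^2 implicants → --01(✓)  --11(✓)  -0-1(✓)  -1-1(✓)  -11-  0--1(✓)  01--  1--1(✓)
size-2^3 implicants → ---1
Unchecked terms (primes): ---1, -11-, 01--, 100-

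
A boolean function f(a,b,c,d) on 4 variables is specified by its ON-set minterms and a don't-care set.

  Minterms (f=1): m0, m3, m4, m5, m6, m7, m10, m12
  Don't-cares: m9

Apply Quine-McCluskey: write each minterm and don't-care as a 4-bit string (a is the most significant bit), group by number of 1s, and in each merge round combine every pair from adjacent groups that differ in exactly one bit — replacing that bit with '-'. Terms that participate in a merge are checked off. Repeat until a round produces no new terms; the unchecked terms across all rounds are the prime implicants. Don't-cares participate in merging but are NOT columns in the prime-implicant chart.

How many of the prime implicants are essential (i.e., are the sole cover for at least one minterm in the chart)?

size-2^0 implicants → 0000(✓)  0011(✓)  0100(✓)  0101(✓)  0110(✓)  0111(✓)  1001  1010  1100(✓)
size-2^1 implicants → -100  0-00  0-11  01-0(✓)  01-1(✓)  010-(✓)  011-(✓)
size-2^2 implicants → 01--
Unchecked terms (primes): -100, 0-00, 0-11, 01--, 1001, 1010
Minterm coverage:
  m0 ⊆ 0-00 [E]
  m3 ⊆ 0-11 [E]
  m4 ⊆ -100,0-00,01--
  m5 ⊆ 01-- [E]
  m6 ⊆ 01-- [E]
  m7 ⊆ 0-11,01--
  m10 ⊆ 1010 [E]
  m12 ⊆ -100 [E]
E = {-100, 0-00, 0-11, 01--, 1010}

5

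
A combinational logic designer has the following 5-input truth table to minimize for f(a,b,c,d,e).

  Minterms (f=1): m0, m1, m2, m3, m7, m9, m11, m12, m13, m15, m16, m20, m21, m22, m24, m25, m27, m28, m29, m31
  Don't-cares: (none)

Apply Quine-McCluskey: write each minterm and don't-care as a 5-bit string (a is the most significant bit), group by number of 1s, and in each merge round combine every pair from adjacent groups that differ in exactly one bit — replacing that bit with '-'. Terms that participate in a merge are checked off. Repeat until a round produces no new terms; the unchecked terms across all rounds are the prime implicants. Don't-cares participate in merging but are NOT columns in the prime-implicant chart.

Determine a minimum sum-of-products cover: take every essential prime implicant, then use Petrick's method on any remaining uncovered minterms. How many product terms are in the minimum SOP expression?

7

Round 0: 00000✓ 00001✓ 00010✓ 00011✓ 00111✓ 01001✓ 01011✓ 01100✓ 01101✓ 01111✓ 10000✓ 10100✓ 10101✓ 10110✓ 11000✓ 11001✓ 11011✓ 11100✓ 11101✓ 11111✓
Round 1: -0000 -1001✓ -1011✓ -1100✓ -1101✓ -1111✓ 0-001✓ 0-011✓ 0-111✓ 00-11✓ 000-0✓ 000-1✓ 0000-✓ 0001-✓ 01-01✓ 01-11✓ 010-1✓ 011-1✓ 0110-✓ 1-000✓ 1-100✓ 1-101✓ 10-00✓ 101-0 1010-✓ 11-00✓ 11-01✓ 11-11✓ 110-1✓ 1100-✓ 111-1✓ 1110-✓
Round 2: -1-01✓ -1-11✓ -10-1✓ -11-1✓ -110- 0--11 0-0-1 000-- 01--1✓ 1--00 1-10- 11--1✓ 11-0-
Round 3: -1--1
PIs = {-0000, -1--1, -110-, 0--11, 0-0-1, 000--, 1--00, 1-10-, 101-0, 11-0-}
Coverage chart:
  m0: -0000,000--
  m1: 0-0-1,000--
  m2: 000-- ←essential
  m3: 0--11,0-0-1,000--
  m7: 0--11 ←essential
  m9: -1--1,0-0-1
  m11: -1--1,0--11,0-0-1
  m12: -110- ←essential
  m13: -1--1,-110-
  m15: -1--1,0--11
  m16: -0000,1--00
  m20: 1--00,1-10-,101-0
  m21: 1-10- ←essential
  m22: 101-0 ←essential
  m24: 1--00,11-0-
  m25: -1--1,11-0-
  m27: -1--1 ←essential
  m28: -110-,1--00,1-10-,11-0-
  m29: -1--1,-110-,1-10-,11-0-
  m31: -1--1 ←essential
Essential: -1--1, -110-, 0--11, 000--, 1-10-, 101-0
Petrick residual → 1--00
Min cover (7 terms): be + bcd' + a'de + a'b'c' + ad'e' + acd' + ab'ce'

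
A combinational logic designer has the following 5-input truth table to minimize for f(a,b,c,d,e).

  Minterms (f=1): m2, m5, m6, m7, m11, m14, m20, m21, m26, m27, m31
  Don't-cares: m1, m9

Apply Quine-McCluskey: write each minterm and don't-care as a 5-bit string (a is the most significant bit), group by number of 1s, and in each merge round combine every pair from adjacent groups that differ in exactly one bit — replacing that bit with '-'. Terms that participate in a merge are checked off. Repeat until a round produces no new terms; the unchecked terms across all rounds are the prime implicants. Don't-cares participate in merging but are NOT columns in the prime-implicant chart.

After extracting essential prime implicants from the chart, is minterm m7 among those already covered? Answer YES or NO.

NO

Round 0: 00001✓ 00010✓ 00101✓ 00110✓ 00111✓ 01001✓ 01011✓ 01110✓ 10100✓ 10101✓ 11010✓ 11011✓ 11111✓
Round 1: -0101 -1011 0-001 0-110 00-01 00-10 001-1 0011- 010-1 1010- 11-11 1101-
PIs = {-0101, -1011, 0-001, 0-110, 00-01, 00-10, 001-1, 0011-, 010-1, 1010-, 11-11, 1101-}
Coverage chart:
  m2: 00-10 ←essential
  m5: -0101,00-01,001-1
  m6: 0-110,00-10,0011-
  m7: 001-1,0011-
  m11: -1011,010-1
  m14: 0-110 ←essential
  m20: 1010- ←essential
  m21: -0101,1010-
  m26: 1101- ←essential
  m27: -1011,11-11,1101-
  m31: 11-11 ←essential
Essential: 0-110, 00-10, 1010-, 11-11, 1101-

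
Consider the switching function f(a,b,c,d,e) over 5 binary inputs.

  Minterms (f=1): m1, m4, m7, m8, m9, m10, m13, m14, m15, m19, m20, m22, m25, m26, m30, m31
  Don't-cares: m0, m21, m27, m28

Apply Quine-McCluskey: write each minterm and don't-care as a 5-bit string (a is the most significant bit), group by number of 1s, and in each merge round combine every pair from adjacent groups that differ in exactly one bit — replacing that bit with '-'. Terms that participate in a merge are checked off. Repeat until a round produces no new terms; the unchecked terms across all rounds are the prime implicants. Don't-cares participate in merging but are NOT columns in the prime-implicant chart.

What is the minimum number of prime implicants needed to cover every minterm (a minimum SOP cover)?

9

size-2^0 implicants → 00000(✓)  00001(✓)  00100(✓)  00111(✓)  01000(✓)  01001(✓)  01010(✓)  01101(✓)  01110(✓)  01111(✓)  10011(✓)  10100(✓)  10101(✓)  10110(✓)  11001(✓)  11010(✓)  11011(✓)  11100(✓)  11110(✓)  11111(✓)
size-2^1 implicants → -0100  -1001  -1010(✓)  -1110(✓)  -1111(✓)  0-000(✓)  0-001(✓)  0-111  00-00  0000-(✓)  01-01  01-10(✓)  010-0  0100-(✓)  011-1  0111-(✓)  1-011  1-100(✓)  1-110(✓)  101-0(✓)  1010-  11-10(✓)  11-11(✓)  110-1  1101-(✓)  111-0(✓)  1111-(✓)
size-2^2 implicants → -1-10  -111-  0-00-  1-1-0  11-1-
Unchecked terms (primes): -0100, -1-10, -1001, -111-, 0-00-, 0-111, 00-00, 01-01, 010-0, 011-1, 1-011, 1-1-0, 1010-, 11-1-, 110-1
Minterm coverage:
  m1 ⊆ 0-00- [E]
  m4 ⊆ -0100,00-00
  m7 ⊆ 0-111 [E]
  m8 ⊆ 0-00-,010-0
  m9 ⊆ -1001,0-00-,01-01
  m10 ⊆ -1-10,010-0
  m13 ⊆ 01-01,011-1
  m14 ⊆ -1-10,-111-
  m15 ⊆ -111-,0-111,011-1
  m19 ⊆ 1-011 [E]
  m20 ⊆ -0100,1-1-0,1010-
  m22 ⊆ 1-1-0 [E]
  m25 ⊆ -1001,110-1
  m26 ⊆ -1-10,11-1-
  m30 ⊆ -1-10,-111-,1-1-0,11-1-
  m31 ⊆ -111-,11-1-
E = {0-00-, 0-111, 1-011, 1-1-0}
Petrick residual → -0100, -1-10, -1001, -111-, 01-01
Cover = b'cd'e' + bde' + bc'd'e + bcd + a'c'd' + a'cde + a'bd'e + ac'de + ace'  |cover|=9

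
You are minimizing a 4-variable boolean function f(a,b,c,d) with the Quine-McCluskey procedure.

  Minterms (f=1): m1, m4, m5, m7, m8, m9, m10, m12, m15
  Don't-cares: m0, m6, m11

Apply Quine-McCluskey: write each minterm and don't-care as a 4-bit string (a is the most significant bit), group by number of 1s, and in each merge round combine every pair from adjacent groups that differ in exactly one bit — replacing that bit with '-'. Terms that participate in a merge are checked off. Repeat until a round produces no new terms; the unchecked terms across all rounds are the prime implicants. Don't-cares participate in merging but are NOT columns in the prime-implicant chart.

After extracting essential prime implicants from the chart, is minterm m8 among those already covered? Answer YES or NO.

YES

[col 0] 0000*, 0001*, 0100*, 0101*, 0110*, 0111*, 1000*, 1001*, 1010*, 1011*, 1100*, 1111*
[col 1] -000*, -001*, -100*, -111, 0-00*, 0-01*, 000-*, 01-0*, 01-1*, 010-*, 011-*, 1-00*, 1-11, 10-0*, 10-1*, 100-*, 101-*
[col 2] --00, -00-, 0-0-, 01--, 10--
Prime implicants: --00, -00-, -111, 0-0-, 01--, 1-11, 10--
PI chart (minterm → PIs covering it):
  1 | -00-,0-0-
  4 | --00,0-0-,01--
  5 | 0-0-,01--
  7 | -111,01--
  8 | --00,-00-,10--
  9 | -00-,10--
  10 | 10--  (sole → essential)
  12 | --00  (sole → essential)
  15 | -111,1-11
Essential prime implicants: --00, 10--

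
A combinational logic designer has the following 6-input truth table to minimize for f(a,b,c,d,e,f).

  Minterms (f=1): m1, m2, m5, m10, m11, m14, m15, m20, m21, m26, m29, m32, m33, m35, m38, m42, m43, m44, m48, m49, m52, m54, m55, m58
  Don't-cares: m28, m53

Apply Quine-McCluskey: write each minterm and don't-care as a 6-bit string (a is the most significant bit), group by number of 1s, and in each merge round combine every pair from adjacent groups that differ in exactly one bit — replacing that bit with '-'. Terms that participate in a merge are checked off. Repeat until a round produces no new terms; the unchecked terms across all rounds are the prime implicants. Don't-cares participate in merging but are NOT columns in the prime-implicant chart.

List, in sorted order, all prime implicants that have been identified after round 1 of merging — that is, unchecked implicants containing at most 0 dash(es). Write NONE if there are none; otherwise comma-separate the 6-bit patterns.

[col 0] 000001*, 000010*, 000101*, 001010*, 001011*, 001110*, 001111*, 010100*, 010101*, 011010*, 011100*, 011101*, 100000*, 100001*, 100011*, 100110*, 101010*, 101011*, 101100, 110000*, 110001*, 110100*, 110101*, 110110*, 110111*, 111010*
[col 1] -00001, -01010*, -01011*, -10100*, -10101*, -11010*, 0-0101, 0-1010*, 00-010, 000-01, 001-10*, 001-11*, 00101-*, 00111-*, 01-100*, 01-101*, 01010-*, 01110-*, 1-0000*, 1-0001*, 1-0110, 1-1010*, 10-011, 1000-1, 10000-*, 10101-*, 110-00*, 110-01*, 11000-*, 1101-0*, 1101-1*, 11010-*, 11011-*
[col 2] --1010, -0101-, -1010-, 001-1-, 01-10-, 1-000-, 110-0-, 1101--
Prime implicants: --1010, -00001, -0101-, -1010-, 0-0101, 00-010, 000-01, 001-1-, 01-10-, 1-000-, 1-0110, 10-011, 1000-1, 101100, 110-0-, 1101--

101100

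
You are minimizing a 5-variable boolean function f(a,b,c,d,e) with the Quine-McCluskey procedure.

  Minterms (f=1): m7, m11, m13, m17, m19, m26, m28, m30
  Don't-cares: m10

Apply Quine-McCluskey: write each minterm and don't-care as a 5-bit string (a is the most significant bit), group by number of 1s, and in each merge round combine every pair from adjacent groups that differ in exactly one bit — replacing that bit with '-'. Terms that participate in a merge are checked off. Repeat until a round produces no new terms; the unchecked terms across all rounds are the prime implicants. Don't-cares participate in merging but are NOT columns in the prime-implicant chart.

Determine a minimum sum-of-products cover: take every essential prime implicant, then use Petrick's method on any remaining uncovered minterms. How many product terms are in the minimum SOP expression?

Round 0: 00111 01010✓ 01011✓ 01101 10001✓ 10011✓ 11010✓ 11100✓ 11110✓
Round 1: -1010 0101- 100-1 11-10 111-0
PIs = {-1010, 00111, 0101-, 01101, 100-1, 11-10, 111-0}
Coverage chart:
  m7: 00111 ←essential
  m11: 0101- ←essential
  m13: 01101 ←essential
  m17: 100-1 ←essential
  m19: 100-1 ←essential
  m26: -1010,11-10
  m28: 111-0 ←essential
  m30: 11-10,111-0
Essential: 00111, 0101-, 01101, 100-1, 111-0
Petrick residual → -1010
Min cover (6 terms): bc'de' + a'b'cde + a'bc'd + a'bcd'e + ab'c'e + abce'

6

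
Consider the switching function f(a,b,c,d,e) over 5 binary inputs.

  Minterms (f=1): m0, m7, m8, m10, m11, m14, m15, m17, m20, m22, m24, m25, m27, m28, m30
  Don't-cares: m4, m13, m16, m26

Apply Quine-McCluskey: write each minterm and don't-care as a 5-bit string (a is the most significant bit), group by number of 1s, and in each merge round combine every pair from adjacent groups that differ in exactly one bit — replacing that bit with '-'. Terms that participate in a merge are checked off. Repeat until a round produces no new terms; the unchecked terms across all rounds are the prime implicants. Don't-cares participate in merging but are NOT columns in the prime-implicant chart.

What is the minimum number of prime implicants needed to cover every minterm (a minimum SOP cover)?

6

[col 0] 00000*, 00100*, 00111*, 01000*, 01010*, 01011*, 01101*, 01110*, 01111*, 10000*, 10001*, 10100*, 10110*, 11000*, 11001*, 11010*, 11011*, 11100*, 11110*
[col 1] -0000*, -0100*, -1000*, -1010*, -1011*, -1110*, 0-000*, 0-111, 00-00*, 01-10*, 01-11*, 010-0*, 0101-*, 011-1, 0111-*, 1-000*, 1-001*, 1-100*, 1-110*, 10-00*, 1000-*, 101-0*, 11-00*, 11-10*, 110-0*, 110-1*, 1100-*, 1101-*, 111-0*
[col 2] --000, -0-00, -1-10, -10-0, -101-, 01-1-, 1--00, 1-00-, 1-1-0, 11--0, 110--
Prime implicants: --000, -0-00, -1-10, -10-0, -101-, 0-111, 01-1-, 011-1, 1--00, 1-00-, 1-1-0, 11--0, 110--
PI chart (minterm → PIs covering it):
  0 | --000,-0-00
  7 | 0-111  (sole → essential)
  8 | --000,-10-0
  10 | -1-10,-10-0,-101-,01-1-
  11 | -101-,01-1-
  14 | -1-10,01-1-
  15 | 0-111,01-1-,011-1
  17 | 1-00-  (sole → essential)
  20 | -0-00,1--00,1-1-0
  22 | 1-1-0  (sole → essential)
  24 | --000,-10-0,1--00,1-00-,11--0,110--
  25 | 1-00-,110--
  27 | -101-,110--
  28 | 1--00,1-1-0,11--0
  30 | -1-10,1-1-0,11--0
Essential prime implicants: 0-111, 1-00-, 1-1-0
Petrick residual → --000, -1-10, -101-
Minimum SOP uses 6 PIs: c'd'e' + bde' + bc'd + a'cde + ac'd' + ace'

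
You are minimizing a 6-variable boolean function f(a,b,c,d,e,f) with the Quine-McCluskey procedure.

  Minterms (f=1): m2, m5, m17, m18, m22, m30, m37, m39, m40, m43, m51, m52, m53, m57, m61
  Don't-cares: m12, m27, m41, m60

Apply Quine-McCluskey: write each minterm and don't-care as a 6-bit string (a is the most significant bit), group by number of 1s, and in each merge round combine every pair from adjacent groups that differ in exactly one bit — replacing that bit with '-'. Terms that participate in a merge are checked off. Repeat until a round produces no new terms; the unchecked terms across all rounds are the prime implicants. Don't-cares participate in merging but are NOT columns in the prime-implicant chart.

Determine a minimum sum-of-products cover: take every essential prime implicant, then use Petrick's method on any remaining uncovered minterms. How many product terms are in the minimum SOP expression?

[col 0] 000010*, 000101*, 001100, 010001, 010010*, 010110*, 011011, 011110*, 100101*, 100111*, 101000*, 101001*, 101011*, 110011, 110100*, 110101*, 111001*, 111100*, 111101*
[col 1] -00101, 0-0010, 01-110, 010-10, 1-0101, 1-1001, 1001-1, 1010-1, 10100-, 11-100*, 11-101*, 11010-*, 111-01, 11110-*
[col 2] 11-10-
Prime implicants: -00101, 0-0010, 001100, 01-110, 010-10, 010001, 011011, 1-0101, 1-1001, 1001-1, 1010-1, 10100-, 11-10-, 110011, 111-01
PI chart (minterm → PIs covering it):
  2 | 0-0010  (sole → essential)
  5 | -00101  (sole → essential)
  17 | 010001  (sole → essential)
  18 | 0-0010,010-10
  22 | 01-110,010-10
  30 | 01-110  (sole → essential)
  37 | -00101,1-0101,1001-1
  39 | 1001-1  (sole → essential)
  40 | 10100-  (sole → essential)
  43 | 1010-1  (sole → essential)
  51 | 110011  (sole → essential)
  52 | 11-10-  (sole → essential)
  53 | 1-0101,11-10-
  57 | 1-1001,111-01
  61 | 11-10-,111-01
Essential prime implicants: -00101, 0-0010, 01-110, 010001, 1001-1, 1010-1, 10100-, 11-10-, 110011
Petrick residual → 1-1001
Minimum SOP uses 10 PIs: b'c'de'f + a'c'd'ef' + a'bdef' + a'bc'd'e'f + acd'e'f + ab'c'df + ab'cd'f + ab'cd'e' + abde' + abc'd'ef

10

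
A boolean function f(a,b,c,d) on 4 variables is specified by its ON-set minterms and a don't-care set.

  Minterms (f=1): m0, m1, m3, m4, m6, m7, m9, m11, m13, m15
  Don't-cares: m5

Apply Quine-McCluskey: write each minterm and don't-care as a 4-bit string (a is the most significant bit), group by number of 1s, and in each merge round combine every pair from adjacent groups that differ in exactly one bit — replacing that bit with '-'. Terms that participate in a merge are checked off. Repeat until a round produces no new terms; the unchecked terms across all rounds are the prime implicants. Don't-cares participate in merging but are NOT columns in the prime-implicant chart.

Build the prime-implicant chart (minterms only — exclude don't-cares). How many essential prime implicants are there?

size-2^0 implicants → 0000(✓)  0001(✓)  0011(✓)  0100(✓)  0101(✓)  0110(✓)  0111(✓)  1001(✓)  1011(✓)  1101(✓)  1111(✓)
size-2^1 implicants → -001(✓)  -011(✓)  -101(✓)  -111(✓)  0-00(✓)  0-01(✓)  0-11(✓)  00-1(✓)  000-(✓)  01-0(✓)  01-1(✓)  010-(✓)  011-(✓)  1-01(✓)  1-11(✓)  10-1(✓)  11-1(✓)
size-2^2 implicants → --01(✓)  --11(✓)  -0-1(✓)  -1-1(✓)  0--1(✓)  0-0-  01--  1--1(✓)
size-2^3 implicants → ---1
Unchecked terms (primes): ---1, 0-0-, 01--
Minterm coverage:
  m0 ⊆ 0-0- [E]
  m1 ⊆ ---1,0-0-
  m3 ⊆ ---1 [E]
  m4 ⊆ 0-0-,01--
  m6 ⊆ 01-- [E]
  m7 ⊆ ---1,01--
  m9 ⊆ ---1 [E]
  m11 ⊆ ---1 [E]
  m13 ⊆ ---1 [E]
  m15 ⊆ ---1 [E]
E = {---1, 0-0-, 01--}

3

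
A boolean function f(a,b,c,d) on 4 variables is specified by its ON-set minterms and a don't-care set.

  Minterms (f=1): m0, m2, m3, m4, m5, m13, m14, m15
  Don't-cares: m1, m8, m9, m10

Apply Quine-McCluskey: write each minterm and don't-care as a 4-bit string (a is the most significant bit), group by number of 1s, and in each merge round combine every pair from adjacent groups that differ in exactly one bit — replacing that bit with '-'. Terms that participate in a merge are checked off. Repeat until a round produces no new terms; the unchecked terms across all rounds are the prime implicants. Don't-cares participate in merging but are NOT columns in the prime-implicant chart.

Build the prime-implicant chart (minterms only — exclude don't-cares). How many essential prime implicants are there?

2

Round 0: 0000✓ 0001✓ 0010✓ 0011✓ 0100✓ 0101✓ 1000✓ 1001✓ 1010✓ 1101✓ 1110✓ 1111✓
Round 1: -000✓ -001✓ -010✓ -101✓ 0-00✓ 0-01✓ 00-0✓ 00-1✓ 000-✓ 001-✓ 010-✓ 1-01✓ 1-10 10-0✓ 100-✓ 11-1 111-
Round 2: --01 -0-0 -00- 0-0- 00--
PIs = {--01, -0-0, -00-, 0-0-, 00--, 1-10, 11-1, 111-}
Coverage chart:
  m0: -0-0,-00-,0-0-,00--
  m2: -0-0,00--
  m3: 00-- ←essential
  m4: 0-0- ←essential
  m5: --01,0-0-
  m13: --01,11-1
  m14: 1-10,111-
  m15: 11-1,111-
Essential: 0-0-, 00--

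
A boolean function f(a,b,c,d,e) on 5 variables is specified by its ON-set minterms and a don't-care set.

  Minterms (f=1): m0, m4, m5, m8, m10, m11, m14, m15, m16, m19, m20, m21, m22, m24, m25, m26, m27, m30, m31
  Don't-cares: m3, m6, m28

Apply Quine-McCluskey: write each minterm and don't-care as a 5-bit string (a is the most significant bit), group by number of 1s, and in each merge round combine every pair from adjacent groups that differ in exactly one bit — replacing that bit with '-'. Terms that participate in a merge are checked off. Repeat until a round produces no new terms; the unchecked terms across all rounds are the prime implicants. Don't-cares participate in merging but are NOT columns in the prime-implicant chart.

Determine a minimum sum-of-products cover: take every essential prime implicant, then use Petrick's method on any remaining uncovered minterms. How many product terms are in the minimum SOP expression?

Round 0: 00000✓ 00011✓ 00100✓ 00101✓ 00110✓ 01000✓ 01010✓ 01011✓ 01110✓ 01111✓ 10000✓ 10011✓ 10100✓ 10101✓ 10110✓ 11000✓ 11001✓ 11010✓ 11011✓ 11100✓ 11110✓ 11111✓
Round 1: -0000✓ -0011✓ -0100✓ -0101✓ -0110✓ -1000✓ -1010✓ -1011✓ -1110✓ -1111✓ 0-000✓ 0-011✓ 0-110✓ 00-00✓ 001-0✓ 0010-✓ 01-10✓ 01-11✓ 010-0✓ 0101-✓ 0111-✓ 1-000✓ 1-011✓ 1-100✓ 1-110✓ 10-00✓ 101-0✓ 1010-✓ 11-00✓ 11-10✓ 11-11✓ 110-0✓ 110-1✓ 1100-✓ 1101-✓ 111-0✓ 1111-✓
Round 2: --000 --011 --110 -0-00 -01-0 -010- -1-10✓ -1-11✓ -10-0 -101-✓ -111-✓ 01-1-✓ 1--00 1-1-0 11--0 11-1-✓ 110--
Round 3: -1-1-
PIs = {--000, --011, --110, -0-00, -01-0, -010-, -1-1-, -10-0, 1--00, 1-1-0, 11--0, 110--}
Coverage chart:
  m0: --000,-0-00
  m4: -0-00,-01-0,-010-
  m5: -010- ←essential
  m8: --000,-10-0
  m10: -1-1-,-10-0
  m11: --011,-1-1-
  m14: --110,-1-1-
  m15: -1-1- ←essential
  m16: --000,-0-00,1--00
  m19: --011 ←essential
  m20: -0-00,-01-0,-010-,1--00,1-1-0
  m21: -010- ←essential
  m22: --110,-01-0,1-1-0
  m24: --000,-10-0,1--00,11--0,110--
  m25: 110-- ←essential
  m26: -1-1-,-10-0,11--0,110--
  m27: --011,-1-1-,110--
  m30: --110,-1-1-,1-1-0,11--0
  m31: -1-1- ←essential
Essential: --011, -010-, -1-1-, 110--
Petrick residual → --000, --110
Min cover (6 terms): c'd'e' + c'de + cde' + b'cd' + bd + abc'

6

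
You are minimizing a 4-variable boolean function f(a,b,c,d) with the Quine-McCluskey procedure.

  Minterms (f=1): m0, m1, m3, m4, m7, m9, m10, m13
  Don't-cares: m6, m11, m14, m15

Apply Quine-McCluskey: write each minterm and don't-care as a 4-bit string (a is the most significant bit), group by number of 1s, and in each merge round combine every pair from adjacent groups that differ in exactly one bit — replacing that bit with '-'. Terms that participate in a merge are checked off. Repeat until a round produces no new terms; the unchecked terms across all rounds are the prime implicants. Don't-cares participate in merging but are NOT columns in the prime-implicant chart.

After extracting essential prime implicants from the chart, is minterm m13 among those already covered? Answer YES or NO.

Round 0: 0000✓ 0001✓ 0011✓ 0100✓ 0110✓ 0111✓ 1001✓ 1010✓ 1011✓ 1101✓ 1110✓ 1111✓
Round 1: -001✓ -011✓ -110✓ -111✓ 0-00 0-11✓ 00-1✓ 000- 01-0 011-✓ 1-01✓ 1-10✓ 1-11✓ 10-1✓ 101-✓ 11-1✓ 111-✓
Round 2: --11 -0-1 -11- 1--1 1-1-
PIs = {--11, -0-1, -11-, 0-00, 000-, 01-0, 1--1, 1-1-}
Coverage chart:
  m0: 0-00,000-
  m1: -0-1,000-
  m3: --11,-0-1
  m4: 0-00,01-0
  m7: --11,-11-
  m9: -0-1,1--1
  m10: 1-1- ←essential
  m13: 1--1 ←essential
Essential: 1--1, 1-1-

YES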